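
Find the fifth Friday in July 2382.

July 1, 2382 is a Thursday.
The first Friday is therefore July 2 (1 days later).
The fifth Friday is 2 + 4×7 = July 30.

July 30, 2382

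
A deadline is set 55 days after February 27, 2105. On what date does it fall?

April 23, 2105

Feb has 28 days: +2 → Mar 1, 2105 (53 left).
Mar has 31 days: +31 → Apr 1, 2105 (22 left).
+22 → Apr 23, 2105.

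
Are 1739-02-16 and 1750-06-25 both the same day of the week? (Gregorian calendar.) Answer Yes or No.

No

From Feb 16, 1739 to Jun 25, 1750 is 4147 days.
4147 mod 7 = 3, so they are different weekdays.
(Feb 16, 1739 is a Monday; Jun 25, 1750 is a Thursday.)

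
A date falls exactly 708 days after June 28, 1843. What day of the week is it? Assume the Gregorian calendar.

First find the weekday of Jun 28, 1843. Doomsday rule: the anchor day for the 1800s is Friday. For year 43: 43÷12 = 3 r 7, and 7÷4 = 1, so 3+7+1 = 11.
Friday + 11 ≡ Tuesday — that's 1843's doomsday.
In June the doomsday date is Jun 6.
Jun 28 is 22 days after Jun 6; 22 mod 7 = 1, so Tuesday + 1 = Wednesday.
708 mod 7 = 1, so 708 days after a Wednesday is Wednesday + 1 = Thursday.

Thursday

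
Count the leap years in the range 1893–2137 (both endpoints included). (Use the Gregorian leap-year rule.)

Multiples of 4 in [1893,2137]: 61.
Of those, multiples of 100: 3 (not leap unless ÷400).
Multiples of 400: 1.
Leap years = 61 − 3 + 1 = 59.

59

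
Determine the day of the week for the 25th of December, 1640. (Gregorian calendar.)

Tuesday

Doomsday rule: the anchor day for the 1600s is Tuesday. For year 40: 40÷12 = 3 r 4, and 4÷4 = 1, so 3+4+1 = 8.
Tuesday + 8 ≡ Wednesday — that's 1640's doomsday.
In December the doomsday date is Dec 12.
Dec 25 is 13 days after Dec 12; 13 mod 7 = 6, so Wednesday + 6 = Tuesday.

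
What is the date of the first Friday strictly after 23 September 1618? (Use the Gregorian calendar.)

September 28, 1618

Sep 23, 1618 is a Sunday.
From Sunday to the next Friday is 5 days.
Sep 23, 1618 + 5 = Sep 28, 1618.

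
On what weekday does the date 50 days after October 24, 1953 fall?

Sunday

Oct 24, 1953 is a Saturday.
50 mod 7 = 1, so 50 days after a Saturday is Saturday + 1 = Sunday.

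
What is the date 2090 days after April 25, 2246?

+365 (one year) → Apr 25, 2247 (1725 left).
+366 (one year; includes Feb 29, 2248) → Apr 25, 2248 (1359 left).
+365 (one year) → Apr 25, 2249 (994 left).
+365 (one year) → Apr 25, 2250 (629 left).
+365 (one year) → Apr 25, 2251 (264 left).
Apr has 30 days: +6 → May 1, 2251 (258 left).
May has 31 days: +31 → Jun 1, 2251 (227 left).
Jun has 30 days: +30 → Jul 1, 2251 (197 left).
Jul has 31 days: +31 → Aug 1, 2251 (166 left).
Aug has 31 days: +31 → Sep 1, 2251 (135 left).
Sep has 30 days: +30 → Oct 1, 2251 (105 left).
Oct has 31 days: +31 → Nov 1, 2251 (74 left).
Nov has 30 days: +30 → Dec 1, 2251 (44 left).
Dec has 31 days: +31 → Jan 1, 2252 (13 left).
+13 → Jan 14, 2252.

January 14, 2252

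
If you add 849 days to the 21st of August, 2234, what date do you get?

December 17, 2236

+365 (one year) → Aug 21, 2235 (484 left).
+366 (one year; includes Feb 29, 2236) → Aug 21, 2236 (118 left).
Aug has 31 days: +11 → Sep 1, 2236 (107 left).
Sep has 30 days: +30 → Oct 1, 2236 (77 left).
Oct has 31 days: +31 → Nov 1, 2236 (46 left).
Nov has 30 days: +30 → Dec 1, 2236 (16 left).
+16 → Dec 17, 2236.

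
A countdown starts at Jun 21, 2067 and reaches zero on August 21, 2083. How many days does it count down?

Jun 21, 2067 → Jun 21, 2068: 366 days (Feb 29, 2068 is in that span).
Jun 21, 2068 → Jun 21, 2069: 365 days.
Jun 21, 2069 → Jun 21, 2070: 365 days.
Jun 21, 2070 → Jun 21, 2071: 365 days.
Jun 21, 2071 → Jun 21, 2072: 366 days (Feb 29, 2072 is in that span).
Jun 21, 2072 → Jun 21, 2073: 365 days.
Jun 21, 2073 → Jun 21, 2074: 365 days.
Jun 21, 2074 → Jun 21, 2075: 365 days.
Jun 21, 2075 → Jun 21, 2076: 366 days (Feb 29, 2076 is in that span).
Jun 21, 2076 → Jun 21, 2077: 365 days.
Jun 21, 2077 → Jun 21, 2078: 365 days.
Jun 21, 2078 → Jun 21, 2079: 365 days.
Jun 21, 2079 → Jun 21, 2080: 366 days (Feb 29, 2080 is in that span).
Jun 21, 2080 → Jun 21, 2081: 365 days.
Jun 21, 2081 → Jun 21, 2082: 365 days.
Jun 21, 2082 → Jun 21, 2083: 365 days.
Jun 21, 2083 → Jul 21, 2083: 30 days (June has 30).
Jul 21, 2083 → Aug 21, 2083: 31 days.
Total: 5905 days.

5905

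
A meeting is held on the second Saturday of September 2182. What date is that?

September 14, 2182

September 1, 2182 is a Sunday.
The first Saturday is therefore September 7 (6 days later).
The second Saturday is 7 + 1×7 = September 14.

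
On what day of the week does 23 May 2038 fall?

Doomsday rule: the anchor day for the 2000s is Tuesday. For year 38: 38÷12 = 3 r 2, and 2÷4 = 0, so 3+2+0 = 5.
Tuesday + 5 ≡ Sunday — that's 2038's doomsday.
In May the doomsday date is May 9.
May 23 is 14 days after May 9; 14 mod 7 = 0, so Sunday + 0 = Sunday.

Sunday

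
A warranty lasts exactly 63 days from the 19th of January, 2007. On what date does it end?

Jan has 31 days: +13 → Feb 1, 2007 (50 left).
Feb has 28 days: +28 → Mar 1, 2007 (22 left).
+22 → Mar 23, 2007.

March 23, 2007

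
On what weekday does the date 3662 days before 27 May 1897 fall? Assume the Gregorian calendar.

Wednesday

May 27, 1897 is a Thursday.
3662 mod 7 = 1, so 3662 days before a Thursday is Thursday − 1 = Wednesday.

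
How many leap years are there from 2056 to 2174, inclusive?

29

Multiples of 4 in [2056,2174]: 30.
Of those, multiples of 100: 1 (not leap unless ÷400).
Multiples of 400: 0.
Leap years = 30 − 1 + 0 = 29.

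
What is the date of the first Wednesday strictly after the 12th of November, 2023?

Nov 12, 2023 is a Sunday.
From Sunday to the next Wednesday is 3 days.
Nov 12, 2023 + 3 = Nov 15, 2023.

November 15, 2023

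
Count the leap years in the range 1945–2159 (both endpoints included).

Multiples of 4 in [1945,2159]: 53.
Of those, multiples of 100: 2 (not leap unless ÷400).
Multiples of 400: 1.
Leap years = 53 − 2 + 1 = 52.

52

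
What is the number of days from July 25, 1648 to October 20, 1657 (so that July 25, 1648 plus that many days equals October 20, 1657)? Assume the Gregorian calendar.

Jul 25, 1648 → Jul 25, 1649: 365 days.
Jul 25, 1649 → Jul 25, 1650: 365 days.
Jul 25, 1650 → Jul 25, 1651: 365 days.
Jul 25, 1651 → Jul 25, 1652: 366 days (Feb 29, 1652 is in that span).
Jul 25, 1652 → Jul 25, 1653: 365 days.
Jul 25, 1653 → Jul 25, 1654: 365 days.
Jul 25, 1654 → Jul 25, 1655: 365 days.
Jul 25, 1655 → Jul 25, 1656: 366 days (Feb 29, 1656 is in that span).
Jul 25, 1656 → Jul 25, 1657: 365 days.
Jul 25, 1657 → Aug 25, 1657: 31 days (July has 31).
Aug 25, 1657 → Sep 25, 1657: 31 days (August has 31).
Sep 25, 1657 → Oct 20, 1657: 25 days.
Total: 3374 days.

3374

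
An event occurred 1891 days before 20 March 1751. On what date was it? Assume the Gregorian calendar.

January 14, 1746

−365 (one year) → Mar 20, 1750 (1526 left).
−365 (one year) → Mar 20, 1749 (1161 left).
−365 (one year) → Mar 20, 1748 (796 left).
−366 (one year; includes Feb 29, 1748) → Mar 20, 1747 (430 left).
−365 (one year) → Mar 20, 1746 (65 left).
−20 → Feb 28, 1746 (end of Feb, 28 days; 45 left).
−28 → Jan 31, 1746 (end of Jan, 31 days; 17 left).
−17 → Jan 14, 1746.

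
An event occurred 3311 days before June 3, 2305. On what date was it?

−365 (one year) → Jun 3, 2304 (2946 left).
−366 (one year; includes Feb 29, 2304) → Jun 3, 2303 (2580 left).
−365 (one year) → Jun 3, 2302 (2215 left).
−365 (one year) → Jun 3, 2301 (1850 left).
−365 (one year) → Jun 3, 2300 (1485 left).
−365 (one year) → Jun 3, 2299 (1120 left).
−365 (one year) → Jun 3, 2298 (755 left).
−365 (one year) → Jun 3, 2297 (390 left).
−3 → May 31, 2297 (end of May, 31 days; 387 left).
−31 → Apr 30, 2297 (end of Apr, 30 days; 356 left).
−30 → Mar 31, 2297 (end of Mar, 31 days; 326 left).
−31 → Feb 28, 2297 (end of Feb, 28 days; 295 left).
−28 → Jan 31, 2297 (end of Jan, 31 days; 267 left).
−31 → Dec 31, 2296 (end of Dec, 31 days; 236 left).
−31 → Nov 30, 2296 (end of Nov, 30 days; 205 left).
−30 → Oct 31, 2296 (end of Oct, 31 days; 175 left).
−31 → Sep 30, 2296 (end of Sep, 30 days; 144 left).
−30 → Aug 31, 2296 (end of Aug, 31 days; 114 left).
−31 → Jul 31, 2296 (end of Jul, 31 days; 83 left).
−31 → Jun 30, 2296 (end of Jun, 30 days; 52 left).
−30 → May 31, 2296 (end of May, 31 days; 22 left).
−22 → May 9, 2296.

May 9, 2296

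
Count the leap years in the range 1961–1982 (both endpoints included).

5

Multiples of 4 in [1961,1982]: 5.
Of those, multiples of 100: 0 (not leap unless ÷400).
Multiples of 400: 0.
Leap years = 5 − 0 + 0 = 5.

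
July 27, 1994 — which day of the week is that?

Doomsday rule: the anchor day for the 1900s is Wednesday. For year 94: 94÷12 = 7 r 10, and 10÷4 = 2, so 7+10+2 = 19.
Wednesday + 19 ≡ Monday — that's 1994's doomsday.
In July the doomsday date is Jul 11.
Jul 27 is 16 days after Jul 11; 16 mod 7 = 2, so Monday + 2 = Wednesday.

Wednesday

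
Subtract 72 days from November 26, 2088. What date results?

−26 → Oct 31, 2088 (end of Oct, 31 days; 46 left).
−31 → Sep 30, 2088 (end of Sep, 30 days; 15 left).
−15 → Sep 15, 2088.

September 15, 2088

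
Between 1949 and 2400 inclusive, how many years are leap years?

Multiples of 4 in [1949,2400]: 113.
Of those, multiples of 100: 5 (not leap unless ÷400).
Multiples of 400: 2.
Leap years = 113 − 5 + 2 = 110.

110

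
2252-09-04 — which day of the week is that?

Saturday

Doomsday rule: the anchor day for the 2200s is Friday. For year 52: 52÷12 = 4 r 4, and 4÷4 = 1, so 4+4+1 = 9.
Friday + 9 ≡ Sunday — that's 2252's doomsday.
In September the doomsday date is Sep 5.
Sep 4 is 1 day before Sep 5; 1 mod 7 = 1, so Sunday − 1 = Saturday.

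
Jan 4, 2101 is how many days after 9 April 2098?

Apr 9, 2098 → Apr 9, 2099: 365 days.
Apr 9, 2099 → Apr 9, 2100: 365 days.
Apr 9, 2100 → May 9, 2100: 30 days (April has 30).
May 9, 2100 → Jun 9, 2100: 31 days (May has 31).
Jun 9, 2100 → Jul 9, 2100: 30 days (June has 30).
Jul 9, 2100 → Aug 9, 2100: 31 days (July has 31).
Aug 9, 2100 → Sep 9, 2100: 31 days (August has 31).
Sep 9, 2100 → Oct 9, 2100: 30 days (September has 30).
Oct 9, 2100 → Nov 9, 2100: 31 days (October has 31).
Nov 9, 2100 → Dec 9, 2100: 30 days (November has 30).
Dec 9, 2100 → Jan 4, 2101: 26 days.
Total: 1000 days.

1000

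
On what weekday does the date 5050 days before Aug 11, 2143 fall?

Thursday

First find the weekday of Aug 11, 2143. Doomsday rule: the anchor day for the 2100s is Sunday. For year 43: 43÷12 = 3 r 7, and 7÷4 = 1, so 3+7+1 = 11.
Sunday + 11 ≡ Thursday — that's 2143's doomsday.
In August the doomsday date is Aug 8.
Aug 11 is 3 days after Aug 8; 3 mod 7 = 3, so Thursday + 3 = Sunday.
5050 mod 7 = 3, so 5050 days before a Sunday is Sunday − 3 = Thursday.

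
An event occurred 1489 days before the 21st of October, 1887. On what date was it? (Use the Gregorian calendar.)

−365 (one year) → Oct 21, 1886 (1124 left).
−365 (one year) → Oct 21, 1885 (759 left).
−365 (one year) → Oct 21, 1884 (394 left).
−21 → Sep 30, 1884 (end of Sep, 30 days; 373 left).
−30 → Aug 31, 1884 (end of Aug, 31 days; 343 left).
−31 → Jul 31, 1884 (end of Jul, 31 days; 312 left).
−31 → Jun 30, 1884 (end of Jun, 30 days; 281 left).
−30 → May 31, 1884 (end of May, 31 days; 251 left).
−31 → Apr 30, 1884 (end of Apr, 30 days; 220 left).
−30 → Mar 31, 1884 (end of Mar, 31 days; 190 left).
−31 → Feb 29, 1884 (end of Feb, 29 days; 159 left).
−29 → Jan 31, 1884 (end of Jan, 31 days; 130 left).
−31 → Dec 31, 1883 (end of Dec, 31 days; 99 left).
−31 → Nov 30, 1883 (end of Nov, 30 days; 68 left).
−30 → Oct 31, 1883 (end of Oct, 31 days; 38 left).
−31 → Sep 30, 1883 (end of Sep, 30 days; 7 left).
−7 → Sep 23, 1883.

September 23, 1883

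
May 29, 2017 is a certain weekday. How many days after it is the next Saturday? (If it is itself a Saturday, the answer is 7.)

May 29, 2017 is a Monday.
From Monday to the next Saturday is 5 days.

5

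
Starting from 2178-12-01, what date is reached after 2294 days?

+365 (one year) → Dec 1, 2179 (1929 left).
+366 (one year; includes Feb 29, 2180) → Dec 1, 2180 (1563 left).
+365 (one year) → Dec 1, 2181 (1198 left).
+365 (one year) → Dec 1, 2182 (833 left).
+365 (one year) → Dec 1, 2183 (468 left).
+366 (one year; includes Feb 29, 2184) → Dec 1, 2184 (102 left).
Dec has 31 days: +31 → Jan 1, 2185 (71 left).
Jan has 31 days: +31 → Feb 1, 2185 (40 left).
Feb has 28 days: +28 → Mar 1, 2185 (12 left).
+12 → Mar 13, 2185.

March 13, 2185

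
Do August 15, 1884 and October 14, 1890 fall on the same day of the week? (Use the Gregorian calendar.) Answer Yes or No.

From Aug 15, 1884 to Oct 14, 1890 is 2251 days.
2251 mod 7 = 4, so they are different weekdays.
(Aug 15, 1884 is a Friday; Oct 14, 1890 is a Tuesday.)

No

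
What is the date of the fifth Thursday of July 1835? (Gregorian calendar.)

July 30, 1835

July 1, 1835 is a Wednesday.
The first Thursday is therefore July 2 (1 days later).
The fifth Thursday is 2 + 4×7 = July 30.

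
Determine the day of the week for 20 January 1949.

Doomsday rule: the anchor day for the 1900s is Wednesday. For year 49: 49÷12 = 4 r 1, and 1÷4 = 0, so 4+1+0 = 5.
Wednesday + 5 ≡ Monday — that's 1949's doomsday.
In January the doomsday date is Jan 3 (1949 is not a leap year).
Jan 20 is 17 days after Jan 3; 17 mod 7 = 3, so Monday + 3 = Thursday.

Thursday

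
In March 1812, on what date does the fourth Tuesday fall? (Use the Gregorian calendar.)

March 1, 1812 is a Sunday.
The first Tuesday is therefore March 3 (2 days later).
The fourth Tuesday is 3 + 3×7 = March 24.

March 24, 1812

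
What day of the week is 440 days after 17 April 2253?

Saturday

First find the weekday of Apr 17, 2253. Doomsday rule: the anchor day for the 2200s is Friday. For year 53: 53÷12 = 4 r 5, and 5÷4 = 1, so 4+5+1 = 10.
Friday + 10 ≡ Monday — that's 2253's doomsday.
In April the doomsday date is Apr 4.
Apr 17 is 13 days after Apr 4; 13 mod 7 = 6, so Monday + 6 = Sunday.
440 mod 7 = 6, so 440 days after a Sunday is Sunday + 6 = Saturday.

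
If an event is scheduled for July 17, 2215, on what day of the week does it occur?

Monday

Doomsday rule: the anchor day for the 2200s is Friday. For year 15: 15÷12 = 1 r 3, and 3÷4 = 0, so 1+3+0 = 4.
Friday + 4 ≡ Tuesday — that's 2215's doomsday.
In July the doomsday date is Jul 11.
Jul 17 is 6 days after Jul 11; 6 mod 7 = 6, so Tuesday + 6 = Monday.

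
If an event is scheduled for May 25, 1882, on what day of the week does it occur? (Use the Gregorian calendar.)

Thursday

Doomsday rule: the anchor day for the 1800s is Friday. For year 82: 82÷12 = 6 r 10, and 10÷4 = 2, so 6+10+2 = 18.
Friday + 18 ≡ Tuesday — that's 1882's doomsday.
In May the doomsday date is May 9.
May 25 is 16 days after May 9; 16 mod 7 = 2, so Tuesday + 2 = Thursday.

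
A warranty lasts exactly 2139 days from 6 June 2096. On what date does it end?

April 16, 2102

+365 (one year) → Jun 6, 2097 (1774 left).
+365 (one year) → Jun 6, 2098 (1409 left).
+365 (one year) → Jun 6, 2099 (1044 left).
+365 (one year) → Jun 6, 2100 (679 left).
+365 (one year) → Jun 6, 2101 (314 left).
Jun has 30 days: +25 → Jul 1, 2101 (289 left).
Jul has 31 days: +31 → Aug 1, 2101 (258 left).
Aug has 31 days: +31 → Sep 1, 2101 (227 left).
Sep has 30 days: +30 → Oct 1, 2101 (197 left).
Oct has 31 days: +31 → Nov 1, 2101 (166 left).
Nov has 30 days: +30 → Dec 1, 2101 (136 left).
Dec has 31 days: +31 → Jan 1, 2102 (105 left).
Jan has 31 days: +31 → Feb 1, 2102 (74 left).
Feb has 28 days: +28 → Mar 1, 2102 (46 left).
Mar has 31 days: +31 → Apr 1, 2102 (15 left).
+15 → Apr 16, 2102.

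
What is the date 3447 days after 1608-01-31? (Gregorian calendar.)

July 9, 1617

+366 (one year; includes Feb 29, 1608) → Jan 31, 1609 (3081 left).
+365 (one year) → Jan 31, 1610 (2716 left).
+365 (one year) → Jan 31, 1611 (2351 left).
+365 (one year) → Jan 31, 1612 (1986 left).
+366 (one year; includes Feb 29, 1612) → Jan 31, 1613 (1620 left).
+365 (one year) → Jan 31, 1614 (1255 left).
+365 (one year) → Jan 31, 1615 (890 left).
+365 (one year) → Jan 31, 1616 (525 left).
+366 (one year; includes Feb 29, 1616) → Jan 31, 1617 (159 left).
Jan has 31 days: +1 → Feb 1, 1617 (158 left).
Feb has 28 days: +28 → Mar 1, 1617 (130 left).
Mar has 31 days: +31 → Apr 1, 1617 (99 left).
Apr has 30 days: +30 → May 1, 1617 (69 left).
May has 31 days: +31 → Jun 1, 1617 (38 left).
Jun has 30 days: +30 → Jul 1, 1617 (8 left).
+8 → Jul 9, 1617.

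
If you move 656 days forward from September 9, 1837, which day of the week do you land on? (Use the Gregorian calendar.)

Thursday

First find the weekday of Sep 9, 1837. Doomsday rule: the anchor day for the 1800s is Friday. For year 37: 37÷12 = 3 r 1, and 1÷4 = 0, so 3+1+0 = 4.
Friday + 4 ≡ Tuesday — that's 1837's doomsday.
In September the doomsday date is Sep 5.
Sep 9 is 4 days after Sep 5; 4 mod 7 = 4, so Tuesday + 4 = Saturday.
656 mod 7 = 5, so 656 days after a Saturday is Saturday + 5 = Thursday.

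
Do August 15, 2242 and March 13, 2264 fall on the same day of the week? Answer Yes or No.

No

From Aug 15, 2242 to Mar 13, 2264 is 7881 days.
7881 mod 7 = 6, so they are different weekdays.
(Aug 15, 2242 is a Monday; Mar 13, 2264 is a Sunday.)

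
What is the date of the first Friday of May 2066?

May 1, 2066 is a Saturday.
The first Friday is therefore May 7 (6 days later).

May 7, 2066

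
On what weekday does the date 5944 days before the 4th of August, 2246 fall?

First find the weekday of Aug 4, 2246. Doomsday rule: the anchor day for the 2200s is Friday. For year 46: 46÷12 = 3 r 10, and 10÷4 = 2, so 3+10+2 = 15.
Friday + 15 ≡ Saturday — that's 2246's doomsday.
In August the doomsday date is Aug 8.
Aug 4 is 4 days before Aug 8; 4 mod 7 = 4, so Saturday − 4 = Tuesday.
5944 mod 7 = 1, so 5944 days before a Tuesday is Tuesday − 1 = Monday.

Monday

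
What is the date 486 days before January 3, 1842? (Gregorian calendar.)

−365 (one year) → Jan 3, 1841 (121 left).
−3 → Dec 31, 1840 (end of Dec, 31 days; 118 left).
−31 → Nov 30, 1840 (end of Nov, 30 days; 87 left).
−30 → Oct 31, 1840 (end of Oct, 31 days; 57 left).
−31 → Sep 30, 1840 (end of Sep, 30 days; 26 left).
−26 → Sep 4, 1840.

September 4, 1840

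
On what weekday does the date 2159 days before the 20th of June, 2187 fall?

Sunday

Jun 20, 2187 is a Wednesday.
2159 mod 7 = 3, so 2159 days before a Wednesday is Wednesday − 3 = Sunday.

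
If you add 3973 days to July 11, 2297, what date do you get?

May 28, 2308

+365 (one year) → Jul 11, 2298 (3608 left).
+365 (one year) → Jul 11, 2299 (3243 left).
+365 (one year) → Jul 11, 2300 (2878 left).
+365 (one year) → Jul 11, 2301 (2513 left).
+365 (one year) → Jul 11, 2302 (2148 left).
+365 (one year) → Jul 11, 2303 (1783 left).
+366 (one year; includes Feb 29, 2304) → Jul 11, 2304 (1417 left).
+365 (one year) → Jul 11, 2305 (1052 left).
+365 (one year) → Jul 11, 2306 (687 left).
+365 (one year) → Jul 11, 2307 (322 left).
Jul has 31 days: +21 → Aug 1, 2307 (301 left).
Aug has 31 days: +31 → Sep 1, 2307 (270 left).
Sep has 30 days: +30 → Oct 1, 2307 (240 left).
Oct has 31 days: +31 → Nov 1, 2307 (209 left).
Nov has 30 days: +30 → Dec 1, 2307 (179 left).
Dec has 31 days: +31 → Jan 1, 2308 (148 left).
Jan has 31 days: +31 → Feb 1, 2308 (117 left).
Feb has 29 days: +29 → Mar 1, 2308 (88 left).
Mar has 31 days: +31 → Apr 1, 2308 (57 left).
Apr has 30 days: +30 → May 1, 2308 (27 left).
+27 → May 28, 2308.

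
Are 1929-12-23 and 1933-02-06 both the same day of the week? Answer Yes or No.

Yes

From Dec 23, 1929 to Feb 6, 1933 is 1141 days.
1141 mod 7 = 0, so they are the same weekday.
(Dec 23, 1929 is a Monday; Feb 6, 1933 is a Monday.)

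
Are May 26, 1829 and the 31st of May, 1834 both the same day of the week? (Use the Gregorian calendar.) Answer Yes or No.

From May 26, 1829 to May 31, 1834 is 1831 days.
1831 mod 7 = 4, so they are different weekdays.
(May 26, 1829 is a Tuesday; May 31, 1834 is a Saturday.)

No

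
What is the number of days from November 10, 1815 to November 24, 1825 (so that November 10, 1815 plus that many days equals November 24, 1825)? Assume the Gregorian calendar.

3667

Nov 10, 1815 → Nov 10, 1816: 366 days (Feb 29, 1816 is in that span).
Nov 10, 1816 → Nov 10, 1817: 365 days.
Nov 10, 1817 → Nov 10, 1818: 365 days.
Nov 10, 1818 → Nov 10, 1819: 365 days.
Nov 10, 1819 → Nov 10, 1820: 366 days (Feb 29, 1820 is in that span).
Nov 10, 1820 → Nov 10, 1821: 365 days.
Nov 10, 1821 → Nov 10, 1822: 365 days.
Nov 10, 1822 → Nov 10, 1823: 365 days.
Nov 10, 1823 → Nov 10, 1824: 366 days (Feb 29, 1824 is in that span).
Nov 10, 1824 → Dec 10, 1824: 30 days (November has 30).
Dec 10, 1824 → Jan 10, 1825: 31 days (December has 31).
Jan 10, 1825 → Feb 10, 1825: 31 days (January has 31).
Feb 10, 1825 → Mar 10, 1825: 28 days (February has 28).
Mar 10, 1825 → Apr 10, 1825: 31 days (March has 31).
Apr 10, 1825 → May 10, 1825: 30 days (April has 30).
May 10, 1825 → Jun 10, 1825: 31 days (May has 31).
Jun 10, 1825 → Jul 10, 1825: 30 days (June has 30).
Jul 10, 1825 → Aug 10, 1825: 31 days (July has 31).
Aug 10, 1825 → Sep 10, 1825: 31 days (August has 31).
Sep 10, 1825 → Oct 10, 1825: 30 days (September has 30).
Oct 10, 1825 → Nov 10, 1825: 31 days (October has 31).
Nov 10, 1825 → Nov 24, 1825: 14 days.
Total: 3667 days.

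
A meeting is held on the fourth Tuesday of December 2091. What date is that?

December 1, 2091 is a Saturday.
The first Tuesday is therefore December 4 (3 days later).
The fourth Tuesday is 4 + 3×7 = December 25.

December 25, 2091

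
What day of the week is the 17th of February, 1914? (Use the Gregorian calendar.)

Tuesday

Doomsday rule: the anchor day for the 1900s is Wednesday. For year 14: 14÷12 = 1 r 2, and 2÷4 = 0, so 1+2+0 = 3.
Wednesday + 3 ≡ Saturday — that's 1914's doomsday.
In February the doomsday date is Feb 28 (1914 is not a leap year).
Feb 17 is 11 days before Feb 28; 11 mod 7 = 4, so Saturday − 4 = Tuesday.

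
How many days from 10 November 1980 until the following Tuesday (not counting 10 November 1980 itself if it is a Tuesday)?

1

Nov 10, 1980 is a Monday.
From Monday to the next Tuesday is 1 day.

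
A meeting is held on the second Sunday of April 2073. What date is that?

April 9, 2073

April 1, 2073 is a Saturday.
The first Sunday is therefore April 2 (1 days later).
The second Sunday is 2 + 1×7 = April 9.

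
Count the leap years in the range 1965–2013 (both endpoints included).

Multiples of 4 in [1965,2013]: 12.
Of those, multiples of 100: 1 (not leap unless ÷400).
Multiples of 400: 1.
Leap years = 12 − 1 + 1 = 12.

12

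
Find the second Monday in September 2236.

September 1, 2236 is a Thursday.
The first Monday is therefore September 5 (4 days later).
The second Monday is 5 + 1×7 = September 12.

September 12, 2236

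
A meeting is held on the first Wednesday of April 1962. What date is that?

April 4, 1962

April 1, 1962 is a Sunday.
The first Wednesday is therefore April 4 (3 days later).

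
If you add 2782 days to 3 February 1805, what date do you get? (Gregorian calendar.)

September 16, 1812

+365 (one year) → Feb 3, 1806 (2417 left).
+365 (one year) → Feb 3, 1807 (2052 left).
+365 (one year) → Feb 3, 1808 (1687 left).
+366 (one year; includes Feb 29, 1808) → Feb 3, 1809 (1321 left).
+365 (one year) → Feb 3, 1810 (956 left).
+365 (one year) → Feb 3, 1811 (591 left).
+365 (one year) → Feb 3, 1812 (226 left).
Feb has 29 days: +27 → Mar 1, 1812 (199 left).
Mar has 31 days: +31 → Apr 1, 1812 (168 left).
Apr has 30 days: +30 → May 1, 1812 (138 left).
May has 31 days: +31 → Jun 1, 1812 (107 left).
Jun has 30 days: +30 → Jul 1, 1812 (77 left).
Jul has 31 days: +31 → Aug 1, 1812 (46 left).
Aug has 31 days: +31 → Sep 1, 1812 (15 left).
+15 → Sep 16, 1812.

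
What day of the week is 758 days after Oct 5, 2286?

First find the weekday of Oct 5, 2286. Doomsday rule: the anchor day for the 2200s is Friday. For year 86: 86÷12 = 7 r 2, and 2÷4 = 0, so 7+2+0 = 9.
Friday + 9 ≡ Sunday — that's 2286's doomsday.
In October the doomsday date is Oct 10.
Oct 5 is 5 days before Oct 10; 5 mod 7 = 5, so Sunday − 5 = Tuesday.
758 mod 7 = 2, so 758 days after a Tuesday is Tuesday + 2 = Thursday.

Thursday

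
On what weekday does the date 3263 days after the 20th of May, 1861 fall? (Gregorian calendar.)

Tuesday

May 20, 1861 is a Monday.
3263 mod 7 = 1, so 3263 days after a Monday is Monday + 1 = Tuesday.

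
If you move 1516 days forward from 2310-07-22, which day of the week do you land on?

First find the weekday of Jul 22, 2310. Doomsday rule: the anchor day for the 2300s is Wednesday. For year 10: 10÷12 = 0 r 10, and 10÷4 = 2, so 0+10+2 = 12.
Wednesday + 12 ≡ Monday — that's 2310's doomsday.
In July the doomsday date is Jul 11.
Jul 22 is 11 days after Jul 11; 11 mod 7 = 4, so Monday + 4 = Friday.
1516 mod 7 = 4, so 1516 days after a Friday is Friday + 4 = Tuesday.

Tuesday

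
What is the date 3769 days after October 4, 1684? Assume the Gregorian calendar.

+365 (one year) → Oct 4, 1685 (3404 left).
+365 (one year) → Oct 4, 1686 (3039 left).
+365 (one year) → Oct 4, 1687 (2674 left).
+366 (one year; includes Feb 29, 1688) → Oct 4, 1688 (2308 left).
+365 (one year) → Oct 4, 1689 (1943 left).
+365 (one year) → Oct 4, 1690 (1578 left).
+365 (one year) → Oct 4, 1691 (1213 left).
+366 (one year; includes Feb 29, 1692) → Oct 4, 1692 (847 left).
+365 (one year) → Oct 4, 1693 (482 left).
+365 (one year) → Oct 4, 1694 (117 left).
Oct has 31 days: +28 → Nov 1, 1694 (89 left).
Nov has 30 days: +30 → Dec 1, 1694 (59 left).
Dec has 31 days: +31 → Jan 1, 1695 (28 left).
+28 → Jan 29, 1695.

January 29, 1695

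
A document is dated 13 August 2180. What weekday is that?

Doomsday rule: the anchor day for the 2100s is Sunday. For year 80: 80÷12 = 6 r 8, and 8÷4 = 2, so 6+8+2 = 16.
Sunday + 16 ≡ Tuesday — that's 2180's doomsday.
In August the doomsday date is Aug 8.
Aug 13 is 5 days after Aug 8; 5 mod 7 = 5, so Tuesday + 5 = Sunday.

Sunday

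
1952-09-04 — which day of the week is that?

Thursday

Doomsday rule: the anchor day for the 1900s is Wednesday. For year 52: 52÷12 = 4 r 4, and 4÷4 = 1, so 4+4+1 = 9.
Wednesday + 9 ≡ Friday — that's 1952's doomsday.
In September the doomsday date is Sep 5.
Sep 4 is 1 day before Sep 5; 1 mod 7 = 1, so Friday − 1 = Thursday.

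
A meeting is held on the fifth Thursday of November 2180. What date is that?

November 1, 2180 is a Wednesday.
The first Thursday is therefore November 2 (1 days later).
The fifth Thursday is 2 + 4×7 = November 30.

November 30, 2180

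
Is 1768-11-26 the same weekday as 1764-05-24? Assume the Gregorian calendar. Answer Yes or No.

No

From May 24, 1764 to Nov 26, 1768 is 1647 days.
1647 mod 7 = 2, so they are different weekdays.
(May 24, 1764 is a Thursday; Nov 26, 1768 is a Saturday.)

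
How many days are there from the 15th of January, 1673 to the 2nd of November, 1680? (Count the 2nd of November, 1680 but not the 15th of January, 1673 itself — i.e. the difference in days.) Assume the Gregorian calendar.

Jan 15, 1673 → Jan 15, 1674: 365 days.
Jan 15, 1674 → Jan 15, 1675: 365 days.
Jan 15, 1675 → Jan 15, 1676: 365 days.
Jan 15, 1676 → Jan 15, 1677: 366 days (Feb 29, 1676 is in that span).
Jan 15, 1677 → Jan 15, 1678: 365 days.
Jan 15, 1678 → Jan 15, 1679: 365 days.
Jan 15, 1679 → Jan 15, 1680: 365 days.
Jan 15, 1680 → Feb 15, 1680: 31 days (January has 31).
Feb 15, 1680 → Mar 15, 1680: 29 days (February has 29).
Mar 15, 1680 → Apr 15, 1680: 31 days (March has 31).
Apr 15, 1680 → May 15, 1680: 30 days (April has 30).
May 15, 1680 → Jun 15, 1680: 31 days (May has 31).
Jun 15, 1680 → Jul 15, 1680: 30 days (June has 30).
Jul 15, 1680 → Aug 15, 1680: 31 days (July has 31).
Aug 15, 1680 → Sep 15, 1680: 31 days (August has 31).
Sep 15, 1680 → Oct 15, 1680: 30 days (September has 30).
Oct 15, 1680 → Nov 2, 1680: 18 days.
Total: 2848 days.

2848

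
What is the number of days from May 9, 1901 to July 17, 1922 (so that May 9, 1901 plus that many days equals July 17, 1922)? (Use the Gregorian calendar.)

May 9, 1901 → May 9, 1902: 365 days.
May 9, 1902 → May 9, 1903: 365 days.
May 9, 1903 → May 9, 1904: 366 days (Feb 29, 1904 is in that span).
May 9, 1904 → May 9, 1905: 365 days.
May 9, 1905 → May 9, 1906: 365 days.
May 9, 1906 → May 9, 1907: 365 days.
May 9, 1907 → May 9, 1908: 366 days (Feb 29, 1908 is in that span).
May 9, 1908 → May 9, 1909: 365 days.
May 9, 1909 → May 9, 1910: 365 days.
May 9, 1910 → May 9, 1911: 365 days.
May 9, 1911 → May 9, 1912: 366 days (Feb 29, 1912 is in that span).
May 9, 1912 → May 9, 1913: 365 days.
May 9, 1913 → May 9, 1914: 365 days.
May 9, 1914 → May 9, 1915: 365 days.
May 9, 1915 → May 9, 1916: 366 days (Feb 29, 1916 is in that span).
May 9, 1916 → May 9, 1917: 365 days.
May 9, 1917 → May 9, 1918: 365 days.
May 9, 1918 → May 9, 1919: 365 days.
May 9, 1919 → May 9, 1920: 366 days (Feb 29, 1920 is in that span).
May 9, 1920 → May 9, 1921: 365 days.
May 9, 1921 → May 9, 1922: 365 days.
May 9, 1922 → Jun 9, 1922: 31 days (May has 31).
Jun 9, 1922 → Jul 9, 1922: 30 days (June has 30).
Jul 9, 1922 → Jul 17, 1922: 8 days.
Total: 7739 days.

7739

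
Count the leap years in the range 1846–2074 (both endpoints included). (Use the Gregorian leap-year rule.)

Multiples of 4 in [1846,2074]: 57.
Of those, multiples of 100: 2 (not leap unless ÷400).
Multiples of 400: 1.
Leap years = 57 − 2 + 1 = 56.

56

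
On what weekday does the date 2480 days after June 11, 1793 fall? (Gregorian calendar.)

First find the weekday of Jun 11, 1793. Doomsday rule: the anchor day for the 1700s is Sunday. For year 93: 93÷12 = 7 r 9, and 9÷4 = 2, so 7+9+2 = 18.
Sunday + 18 ≡ Thursday — that's 1793's doomsday.
In June the doomsday date is Jun 6.
Jun 11 is 5 days after Jun 6; 5 mod 7 = 5, so Thursday + 5 = Tuesday.
2480 mod 7 = 2, so 2480 days after a Tuesday is Tuesday + 2 = Thursday.

Thursday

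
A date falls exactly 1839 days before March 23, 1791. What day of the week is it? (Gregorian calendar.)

First find the weekday of Mar 23, 1791. Doomsday rule: the anchor day for the 1700s is Sunday. For year 91: 91÷12 = 7 r 7, and 7÷4 = 1, so 7+7+1 = 15.
Sunday + 15 ≡ Monday — that's 1791's doomsday.
In March the doomsday date is Mar 14.
Mar 23 is 9 days after Mar 14; 9 mod 7 = 2, so Monday + 2 = Wednesday.
1839 mod 7 = 5, so 1839 days before a Wednesday is Wednesday − 5 = Friday.

Friday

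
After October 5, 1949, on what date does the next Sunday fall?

Oct 5, 1949 is a Wednesday.
From Wednesday to the next Sunday is 4 days.
Oct 5, 1949 + 4 = Oct 9, 1949.

October 9, 1949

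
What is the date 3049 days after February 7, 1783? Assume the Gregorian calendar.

+365 (one year) → Feb 7, 1784 (2684 left).
+366 (one year; includes Feb 29, 1784) → Feb 7, 1785 (2318 left).
+365 (one year) → Feb 7, 1786 (1953 left).
+365 (one year) → Feb 7, 1787 (1588 left).
+365 (one year) → Feb 7, 1788 (1223 left).
+366 (one year; includes Feb 29, 1788) → Feb 7, 1789 (857 left).
+365 (one year) → Feb 7, 1790 (492 left).
+365 (one year) → Feb 7, 1791 (127 left).
Feb has 28 days: +22 → Mar 1, 1791 (105 left).
Mar has 31 days: +31 → Apr 1, 1791 (74 left).
Apr has 30 days: +30 → May 1, 1791 (44 left).
May has 31 days: +31 → Jun 1, 1791 (13 left).
+13 → Jun 14, 1791.

June 14, 1791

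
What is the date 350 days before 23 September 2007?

−23 → Aug 31, 2007 (end of Aug, 31 days; 327 left).
−31 → Jul 31, 2007 (end of Jul, 31 days; 296 left).
−31 → Jun 30, 2007 (end of Jun, 30 days; 265 left).
−30 → May 31, 2007 (end of May, 31 days; 235 left).
−31 → Apr 30, 2007 (end of Apr, 30 days; 204 left).
−30 → Mar 31, 2007 (end of Mar, 31 days; 174 left).
−31 → Feb 28, 2007 (end of Feb, 28 days; 143 left).
−28 → Jan 31, 2007 (end of Jan, 31 days; 115 left).
−31 → Dec 31, 2006 (end of Dec, 31 days; 84 left).
−31 → Nov 30, 2006 (end of Nov, 30 days; 53 left).
−30 → Oct 31, 2006 (end of Oct, 31 days; 23 left).
−23 → Oct 8, 2006.

October 8, 2006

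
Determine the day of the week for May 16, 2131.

Wednesday

Doomsday rule: the anchor day for the 2100s is Sunday. For year 31: 31÷12 = 2 r 7, and 7÷4 = 1, so 2+7+1 = 10.
Sunday + 10 ≡ Wednesday — that's 2131's doomsday.
In May the doomsday date is May 9.
May 16 is 7 days after May 9; 7 mod 7 = 0, so Wednesday + 0 = Wednesday.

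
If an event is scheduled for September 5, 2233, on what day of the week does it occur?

Thursday

Doomsday rule: the anchor day for the 2200s is Friday. For year 33: 33÷12 = 2 r 9, and 9÷4 = 2, so 2+9+2 = 13.
Friday + 13 ≡ Thursday — that's 2233's doomsday.
In September the doomsday date is Sep 5.
Sep 5 is the doomsday itself: Thursday.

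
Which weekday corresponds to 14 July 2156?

Wednesday

Doomsday rule: the anchor day for the 2100s is Sunday. For year 56: 56÷12 = 4 r 8, and 8÷4 = 2, so 4+8+2 = 14.
Sunday + 14 ≡ Sunday — that's 2156's doomsday.
In July the doomsday date is Jul 11.
Jul 14 is 3 days after Jul 11; 3 mod 7 = 3, so Sunday + 3 = Wednesday.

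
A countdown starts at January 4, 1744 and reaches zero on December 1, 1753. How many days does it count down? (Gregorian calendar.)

Jan 4, 1744 → Jan 4, 1745: 366 days (Feb 29, 1744 is in that span).
Jan 4, 1745 → Jan 4, 1746: 365 days.
Jan 4, 1746 → Jan 4, 1747: 365 days.
Jan 4, 1747 → Jan 4, 1748: 365 days.
Jan 4, 1748 → Jan 4, 1749: 366 days (Feb 29, 1748 is in that span).
Jan 4, 1749 → Jan 4, 1750: 365 days.
Jan 4, 1750 → Jan 4, 1751: 365 days.
Jan 4, 1751 → Jan 4, 1752: 365 days.
Jan 4, 1752 → Jan 4, 1753: 366 days (Feb 29, 1752 is in that span).
Jan 4, 1753 → Feb 4, 1753: 31 days (January has 31).
Feb 4, 1753 → Mar 4, 1753: 28 days (February has 28).
Mar 4, 1753 → Apr 4, 1753: 31 days (March has 31).
Apr 4, 1753 → May 4, 1753: 30 days (April has 30).
May 4, 1753 → Jun 4, 1753: 31 days (May has 31).
Jun 4, 1753 → Jul 4, 1753: 30 days (June has 30).
Jul 4, 1753 → Aug 4, 1753: 31 days (July has 31).
Aug 4, 1753 → Sep 4, 1753: 31 days (August has 31).
Sep 4, 1753 → Oct 4, 1753: 30 days (September has 30).
Oct 4, 1753 → Nov 4, 1753: 31 days (October has 31).
Nov 4, 1753 → Dec 1, 1753: 27 days.
Total: 3619 days.

3619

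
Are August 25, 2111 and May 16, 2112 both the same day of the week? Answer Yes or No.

From Aug 25, 2111 to May 16, 2112 is 265 days.
265 mod 7 = 6, so they are different weekdays.
(Aug 25, 2111 is a Tuesday; May 16, 2112 is a Monday.)

No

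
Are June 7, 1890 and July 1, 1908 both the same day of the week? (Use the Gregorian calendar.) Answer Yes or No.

No

From Jun 7, 1890 to Jul 1, 1908 is 6598 days.
6598 mod 7 = 4, so they are different weekdays.
(Jun 7, 1890 is a Saturday; Jul 1, 1908 is a Wednesday.)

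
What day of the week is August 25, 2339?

Friday

Doomsday rule: the anchor day for the 2300s is Wednesday. For year 39: 39÷12 = 3 r 3, and 3÷4 = 0, so 3+3+0 = 6.
Wednesday + 6 ≡ Tuesday — that's 2339's doomsday.
In August the doomsday date is Aug 8.
Aug 25 is 17 days after Aug 8; 17 mod 7 = 3, so Tuesday + 3 = Friday.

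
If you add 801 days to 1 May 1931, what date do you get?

+366 (one year; includes Feb 29, 1932) → May 1, 1932 (435 left).
+365 (one year) → May 1, 1933 (70 left).
May has 31 days: +31 → Jun 1, 1933 (39 left).
Jun has 30 days: +30 → Jul 1, 1933 (9 left).
+9 → Jul 10, 1933.

July 10, 1933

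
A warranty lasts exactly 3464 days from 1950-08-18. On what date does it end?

+365 (one year) → Aug 18, 1951 (3099 left).
+366 (one year; includes Feb 29, 1952) → Aug 18, 1952 (2733 left).
+365 (one year) → Aug 18, 1953 (2368 left).
+365 (one year) → Aug 18, 1954 (2003 left).
+365 (one year) → Aug 18, 1955 (1638 left).
+366 (one year; includes Feb 29, 1956) → Aug 18, 1956 (1272 left).
+365 (one year) → Aug 18, 1957 (907 left).
+365 (one year) → Aug 18, 1958 (542 left).
+365 (one year) → Aug 18, 1959 (177 left).
Aug has 31 days: +14 → Sep 1, 1959 (163 left).
Sep has 30 days: +30 → Oct 1, 1959 (133 left).
Oct has 31 days: +31 → Nov 1, 1959 (102 left).
Nov has 30 days: +30 → Dec 1, 1959 (72 left).
Dec has 31 days: +31 → Jan 1, 1960 (41 left).
Jan has 31 days: +31 → Feb 1, 1960 (10 left).
+10 → Feb 11, 1960.

February 11, 1960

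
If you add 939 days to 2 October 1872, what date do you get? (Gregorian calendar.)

April 29, 1875

+365 (one year) → Oct 2, 1873 (574 left).
+365 (one year) → Oct 2, 1874 (209 left).
Oct has 31 days: +30 → Nov 1, 1874 (179 left).
Nov has 30 days: +30 → Dec 1, 1874 (149 left).
Dec has 31 days: +31 → Jan 1, 1875 (118 left).
Jan has 31 days: +31 → Feb 1, 1875 (87 left).
Feb has 28 days: +28 → Mar 1, 1875 (59 left).
Mar has 31 days: +31 → Apr 1, 1875 (28 left).
+28 → Apr 29, 1875.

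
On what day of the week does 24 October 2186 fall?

Tuesday

Doomsday rule: the anchor day for the 2100s is Sunday. For year 86: 86÷12 = 7 r 2, and 2÷4 = 0, so 7+2+0 = 9.
Sunday + 9 ≡ Tuesday — that's 2186's doomsday.
In October the doomsday date is Oct 10.
Oct 24 is 14 days after Oct 10; 14 mod 7 = 0, so Tuesday + 0 = Tuesday.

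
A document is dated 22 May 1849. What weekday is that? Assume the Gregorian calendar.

Tuesday

Doomsday rule: the anchor day for the 1800s is Friday. For year 49: 49÷12 = 4 r 1, and 1÷4 = 0, so 4+1+0 = 5.
Friday + 5 ≡ Wednesday — that's 1849's doomsday.
In May the doomsday date is May 9.
May 22 is 13 days after May 9; 13 mod 7 = 6, so Wednesday + 6 = Tuesday.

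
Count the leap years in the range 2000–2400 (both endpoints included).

Multiples of 4 in [2000,2400]: 101.
Of those, multiples of 100: 5 (not leap unless ÷400).
Multiples of 400: 2.
Leap years = 101 − 5 + 2 = 98.

98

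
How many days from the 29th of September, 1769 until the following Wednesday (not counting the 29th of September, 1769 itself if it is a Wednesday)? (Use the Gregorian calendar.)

Sep 29, 1769 is a Friday.
From Friday to the next Wednesday is 5 days.

5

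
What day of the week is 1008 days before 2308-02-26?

Wednesday

Feb 26, 2308 is a Wednesday.
1008 mod 7 = 0, so 1008 days before a Wednesday is Wednesday − 0 = Wednesday.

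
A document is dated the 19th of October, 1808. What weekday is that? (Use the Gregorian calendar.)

Wednesday

Doomsday rule: the anchor day for the 1800s is Friday. For year 08: 8÷12 = 0 r 8, and 8÷4 = 2, so 0+8+2 = 10.
Friday + 10 ≡ Monday — that's 1808's doomsday.
In October the doomsday date is Oct 10.
Oct 19 is 9 days after Oct 10; 9 mod 7 = 2, so Monday + 2 = Wednesday.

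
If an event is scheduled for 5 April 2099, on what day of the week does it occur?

Sunday

January 1, 2099 is a Thursday.
Jan 1, 2099 → Feb 1, 2099: 31 days (January has 31).
Feb 1, 2099 → Mar 1, 2099: 28 days (February has 28).
Mar 1, 2099 → Apr 1, 2099: 31 days (March has 31).
Apr 1, 2099 → Apr 5, 2099: 4 days.
Total: 94 days.
94 mod 7 = 3, so Thursday + 3 = Sunday.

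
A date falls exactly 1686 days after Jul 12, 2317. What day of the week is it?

Wednesday

First find the weekday of Jul 12, 2317. Doomsday rule: the anchor day for the 2300s is Wednesday. For year 17: 17÷12 = 1 r 5, and 5÷4 = 1, so 1+5+1 = 7.
Wednesday + 7 ≡ Wednesday — that's 2317's doomsday.
In July the doomsday date is Jul 11.
Jul 12 is 1 day after Jul 11; 1 mod 7 = 1, so Wednesday + 1 = Thursday.
1686 mod 7 = 6, so 1686 days after a Thursday is Thursday + 6 = Wednesday.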